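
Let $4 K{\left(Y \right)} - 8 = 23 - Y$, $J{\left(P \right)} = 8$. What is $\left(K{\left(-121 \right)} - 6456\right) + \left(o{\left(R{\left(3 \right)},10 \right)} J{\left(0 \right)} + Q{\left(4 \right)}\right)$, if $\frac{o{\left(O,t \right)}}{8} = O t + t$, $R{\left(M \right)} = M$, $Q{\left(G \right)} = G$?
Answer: $-3854$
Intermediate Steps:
$K{\left(Y \right)} = \frac{31}{4} - \frac{Y}{4}$ ($K{\left(Y \right)} = 2 + \frac{23 - Y}{4} = 2 - \left(- \frac{23}{4} + \frac{Y}{4}\right) = \frac{31}{4} - \frac{Y}{4}$)
$o{\left(O,t \right)} = 8 t + 8 O t$ ($o{\left(O,t \right)} = 8 \left(O t + t\right) = 8 \left(t + O t\right) = 8 t + 8 O t$)
$\left(K{\left(-121 \right)} - 6456\right) + \left(o{\left(R{\left(3 \right)},10 \right)} J{\left(0 \right)} + Q{\left(4 \right)}\right) = \left(\left(\frac{31}{4} - - \frac{121}{4}\right) - 6456\right) + \left(8 \cdot 10 \left(1 + 3\right) 8 + 4\right) = \left(\left(\frac{31}{4} + \frac{121}{4}\right) - 6456\right) + \left(8 \cdot 10 \cdot 4 \cdot 8 + 4\right) = \left(38 - 6456\right) + \left(320 \cdot 8 + 4\right) = -6418 + \left(2560 + 4\right) = -6418 + 2564 = -3854$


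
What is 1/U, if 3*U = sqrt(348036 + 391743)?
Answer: sqrt(739779)/246593 ≈ 0.0034879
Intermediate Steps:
U = sqrt(739779)/3 (U = sqrt(348036 + 391743)/3 = sqrt(739779)/3 ≈ 286.70)
1/U = 1/(sqrt(739779)/3) = sqrt(739779)/246593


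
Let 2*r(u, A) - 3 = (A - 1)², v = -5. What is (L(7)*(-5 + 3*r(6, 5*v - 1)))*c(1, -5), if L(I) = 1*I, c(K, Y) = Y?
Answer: -38255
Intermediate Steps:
L(I) = I
r(u, A) = 3/2 + (-1 + A)²/2 (r(u, A) = 3/2 + (A - 1)²/2 = 3/2 + (-1 + A)²/2)
(L(7)*(-5 + 3*r(6, 5*v - 1)))*c(1, -5) = (7*(-5 + 3*(3/2 + (-1 + (5*(-5) - 1))²/2)))*(-5) = (7*(-5 + 3*(3/2 + (-1 + (-25 - 1))²/2)))*(-5) = (7*(-5 + 3*(3/2 + (-1 - 26)²/2)))*(-5) = (7*(-5 + 3*(3/2 + (½)*(-27)²)))*(-5) = (7*(-5 + 3*(3/2 + (½)*729)))*(-5) = (7*(-5 + 3*(3/2 + 729/2)))*(-5) = (7*(-5 + 3*366))*(-5) = (7*(-5 + 1098))*(-5) = (7*1093)*(-5) = 7651*(-5) = -38255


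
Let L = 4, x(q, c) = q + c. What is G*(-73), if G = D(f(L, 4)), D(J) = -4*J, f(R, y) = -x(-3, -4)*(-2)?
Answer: -4088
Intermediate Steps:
x(q, c) = c + q
f(R, y) = -14 (f(R, y) = -(-4 - 3)*(-2) = -1*(-7)*(-2) = 7*(-2) = -14)
G = 56 (G = -4*(-14) = 56)
G*(-73) = 56*(-73) = -4088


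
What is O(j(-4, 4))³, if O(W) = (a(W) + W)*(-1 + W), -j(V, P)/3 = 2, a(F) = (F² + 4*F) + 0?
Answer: -74088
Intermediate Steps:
a(F) = F² + 4*F
j(V, P) = -6 (j(V, P) = -3*2 = -6)
O(W) = (-1 + W)*(W + W*(4 + W)) (O(W) = (W*(4 + W) + W)*(-1 + W) = (W + W*(4 + W))*(-1 + W) = (-1 + W)*(W + W*(4 + W)))
O(j(-4, 4))³ = (-6*(-5 - 6*(4 - 6)))³ = (-6*(-5 - 6*(-2)))³ = (-6*(-5 + 12))³ = (-6*7)³ = (-42)³ = -74088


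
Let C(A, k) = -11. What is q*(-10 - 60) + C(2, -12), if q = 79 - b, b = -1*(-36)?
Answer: -3021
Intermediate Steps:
b = 36
q = 43 (q = 79 - 1*36 = 79 - 36 = 43)
q*(-10 - 60) + C(2, -12) = 43*(-10 - 60) - 11 = 43*(-70) - 11 = -3010 - 11 = -3021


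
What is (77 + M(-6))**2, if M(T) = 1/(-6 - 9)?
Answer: 1331716/225 ≈ 5918.7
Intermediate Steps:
M(T) = -1/15 (M(T) = 1/(-15) = -1/15)
(77 + M(-6))**2 = (77 - 1/15)**2 = (1154/15)**2 = 1331716/225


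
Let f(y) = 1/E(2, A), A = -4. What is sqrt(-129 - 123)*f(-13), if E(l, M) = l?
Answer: 3*I*sqrt(7) ≈ 7.9373*I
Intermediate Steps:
f(y) = 1/2
sqrt(-129 - 123)*f(-13) = sqrt(-129 - 123)*(1/2) = sqrt(-252)*(1/2) = (6*I*sqrt(7))*(1/2) = 3*I*sqrt(7)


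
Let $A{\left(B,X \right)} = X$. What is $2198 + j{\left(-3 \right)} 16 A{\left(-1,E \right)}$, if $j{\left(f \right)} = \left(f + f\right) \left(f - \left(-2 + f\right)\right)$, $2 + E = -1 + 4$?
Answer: $2006$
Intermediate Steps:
$E = 1$ ($E = -2 + \left(-1 + 4\right) = -2 + 3 = 1$)
$j{\left(f \right)} = 4 f$ ($j{\left(f \right)} = 2 f 2 = 4 f$)
$2198 + j{\left(-3 \right)} 16 A{\left(-1,E \right)} = 2198 + 4 \left(-3\right) 16 \cdot 1 = 2198 + \left(-12\right) 16 \cdot 1 = 2198 - 192 = 2006$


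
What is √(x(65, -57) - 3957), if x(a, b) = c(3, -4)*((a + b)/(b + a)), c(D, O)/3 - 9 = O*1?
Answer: 3*I*√438 ≈ 62.785*I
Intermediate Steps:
c(D, O) = 27 + 3*O (c(D, O) = 27 + 3*(O*1) = 27 + 3*O)
x(a, b) = 15 (x(a, b) = (27 + 3*(-4))*((a + b)/(b + a)) = (27 - 12)*((a + b)/(a + b)) = 15*1 = 15)
√(x(65, -57) - 3957) = √(15 - 3957) = √(-3942) = 3*I*√438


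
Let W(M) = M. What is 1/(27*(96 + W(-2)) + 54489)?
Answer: 1/57027 ≈ 1.7536e-5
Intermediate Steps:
1/(27*(96 + W(-2)) + 54489) = 1/(27*(96 - 2) + 54489) = 1/(27*94 + 54489) = 1/(2538 + 54489) = 1/57027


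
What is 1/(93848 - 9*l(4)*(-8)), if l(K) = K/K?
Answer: 1/93920 ≈ 1.0647e-5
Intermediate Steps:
l(K) = 1
1/(93848 - 9*l(4)*(-8)) = 1/(93848 - 9*1*(-8)) = 1/(93848 - 9*(-8)) = 1/(93848 + 72) = 1/93920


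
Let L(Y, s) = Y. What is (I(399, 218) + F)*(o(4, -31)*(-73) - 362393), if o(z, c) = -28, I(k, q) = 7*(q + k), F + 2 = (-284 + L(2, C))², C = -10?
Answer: -30212020509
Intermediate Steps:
F = 79522 (F = -2 + (-284 + 2)² = -2 + (-282)² = -2 + 79524 = 79522)
I(k, q) = 7*k + 7*q (I(k, q) = 7*(k + q) = 7*k + 7*q)
(I(399, 218) + F)*(o(4, -31)*(-73) - 362393) = ((7*399 + 7*218) + 79522)*(-28*(-73) - 362393) = ((2793 + 1526) + 79522)*(2044 - 362393) = (4319 + 79522)*(-360349) = 83841*(-360349) = -30212020509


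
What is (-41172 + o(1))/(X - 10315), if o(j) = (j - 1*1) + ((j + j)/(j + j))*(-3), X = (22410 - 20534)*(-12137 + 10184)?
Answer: 41175/3674143 ≈ 0.011207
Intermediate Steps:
X = -3663828 (X = 1876*(-1953) = -3663828)
o(j) = -4 + j (o(j) = (j - 1) + ((2*j)/((2*j)))*(-3) = (-1 + j) + ((2*j)*(1/(2*j)))*(-3) = (-1 + j) + 1*(-3) = (-1 + j) - 3 = -4 + j)
(-41172 + o(1))/(X - 10315) = (-41172 + (-4 + 1))/(-3663828 - 10315) = (-41172 - 3)/(-3674143) = -41175*(-1/3674143) = 41175/3674143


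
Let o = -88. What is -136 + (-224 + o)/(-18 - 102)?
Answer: -667/5 ≈ -133.40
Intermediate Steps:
-136 + (-224 + o)/(-18 - 102) = -136 + (-224 - 88)/(-18 - 102) = -136 - 312/(-120) = -136 - 312*(-1/120) = -136 + 13/5 = -667/5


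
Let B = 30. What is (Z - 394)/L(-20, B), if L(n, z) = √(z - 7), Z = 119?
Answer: -275*√23/23 ≈ -57.341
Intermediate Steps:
L(n, z) = √(-7 + z)
(Z - 394)/L(-20, B) = (119 - 394)/(√(-7 + 30)) = -275*√23/23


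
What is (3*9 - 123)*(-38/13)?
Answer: 3648/13 ≈ 280.62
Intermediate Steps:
(3*9 - 123)*(-38/13) = (27 - 123)*(-38*1/13) = -96*(-38/13) = 3648/13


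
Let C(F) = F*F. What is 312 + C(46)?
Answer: 2428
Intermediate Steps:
C(F) = F²
312 + C(46) = 312 + 46² = 312 + 2116 = 2428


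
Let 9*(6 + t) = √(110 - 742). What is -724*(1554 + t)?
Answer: -1120752 - 1448*I*√158/9 ≈ -1.1208e+6 - 2022.3*I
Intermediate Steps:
t = -6 + 2*I*√158/9 (t = -6 + √(110 - 742)/9 = -6 + √(-632)/9 = -6 + (2*I*√158)/9 = -6 + 2*I*√158/9 ≈ -6.0 + 2.7933*I)
-724*(1554 + t) = -724*(1554 + (-6 + 2*I*√158/9)) = -724*(1548 + 2*I*√158/9) = -1120752 - 1448*I*√158/9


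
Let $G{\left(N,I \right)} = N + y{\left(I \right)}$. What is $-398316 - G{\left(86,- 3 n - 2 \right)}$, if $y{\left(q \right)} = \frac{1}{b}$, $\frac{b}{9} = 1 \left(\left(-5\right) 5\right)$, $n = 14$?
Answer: $- \frac{89640449}{225} \approx -3.984 \cdot 10^{5}$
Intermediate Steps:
$b = -225$ ($b = 9 \cdot 1 \left(\left(-5\right) 5\right) = 9 \cdot 1 \left(-25\right) = 9 \left(-25\right) = -225$)
$y{\left(q \right)} = - \frac{1}{225}$ ($y{\left(q \right)} = \frac{1}{-225} = - \frac{1}{225}$)
$G{\left(N,I \right)} = - \frac{1}{225} + N$ ($G{\left(N,I \right)} = N - \frac{1}{225} = - \frac{1}{225} + N$)
$-398316 - G{\left(86,- 3 n - 2 \right)} = -398316 - \left(- \frac{1}{225} + 86\right) = -398316 - \frac{19349}{225} = - \frac{89640449}{225}$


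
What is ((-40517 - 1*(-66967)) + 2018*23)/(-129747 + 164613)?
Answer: 4048/1937 ≈ 2.0898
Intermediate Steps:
((-40517 - 1*(-66967)) + 2018*23)/(-129747 + 164613) = ((-40517 + 66967) + 46414)/34866 = (26450 + 46414)*(1/34866) = 72864*(1/34866) = 4048/1937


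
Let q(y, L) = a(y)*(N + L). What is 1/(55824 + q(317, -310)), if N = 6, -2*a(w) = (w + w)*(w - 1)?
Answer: 1/30508112 ≈ 3.2778e-8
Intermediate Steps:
a(w) = -w*(-1 + w) (a(w) = -(w + w)*(w - 1)/2 = -2*w*(-1 + w)/2 = -w*(-1 + w))
q(y, L) = y*(1 - y)*(6 + L) (q(y, L) = (y*(1 - y))*(6 + L) = y*(1 - y)*(6 + L))
1/(55824 + q(317, -310)) = 1/(55824 - 1*317*(-1 + 317)*(6 - 310)) = 1/(55824 - 1*317*316*(-304)) = 1/(55824 + 30452288) = 1/30508112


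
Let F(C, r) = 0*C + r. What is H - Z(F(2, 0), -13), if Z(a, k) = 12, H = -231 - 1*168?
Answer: -411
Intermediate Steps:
H = -399 (H = -231 - 168 = -399)
F(C, r) = r (F(C, r) = 0 + r = r)
H - Z(F(2, 0), -13) = -399 - 1*12 = -399 - 12 = -411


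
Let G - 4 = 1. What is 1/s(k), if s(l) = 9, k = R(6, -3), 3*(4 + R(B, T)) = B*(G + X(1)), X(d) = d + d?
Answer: ⅑ ≈ 0.11111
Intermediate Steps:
X(d) = 2*d
G = 5 (G = 4 + 1 = 5)
R(B, T) = -4 + 7*B/3 (R(B, T) = -4 + (B*(5 + 2*1))/3 = -4 + (B*(5 + 2))/3 = -4 + (B*7)/3 = -4 + (7*B)/3 = -4 + 7*B/3)
k = 10 (k = -4 + (7/3)*6 = -4 + 14 = 10)
1/s(k) = 1/9 = ⅑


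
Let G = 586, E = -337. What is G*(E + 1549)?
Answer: 710232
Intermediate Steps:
G*(E + 1549) = 586*(-337 + 1549) = 586*1212 = 710232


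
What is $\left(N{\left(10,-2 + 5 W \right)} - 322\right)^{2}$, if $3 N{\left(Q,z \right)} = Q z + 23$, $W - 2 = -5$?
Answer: $137641$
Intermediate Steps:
$W = -3$ ($W = 2 - 5 = -3$)
$N{\left(Q,z \right)} = \frac{23}{3} + \frac{Q z}{3}$ ($N{\left(Q,z \right)} = \frac{Q z + 23}{3} = \frac{23 + Q z}{3} = \frac{23}{3} + \frac{Q z}{3}$)
$\left(N{\left(10,-2 + 5 W \right)} - 322\right)^{2} = \left(\left(\frac{23}{3} + \frac{1}{3} \cdot 10 \left(-2 + 5 \left(-3\right)\right)\right) - 322\right)^{2} = \left(\left(\frac{23}{3} + \frac{1}{3} \cdot 10 \left(-2 - 15\right)\right) - 322\right)^{2} = \left(\left(\frac{23}{3} + \frac{1}{3} \cdot 10 \left(-17\right)\right) - 322\right)^{2} = \left(\left(\frac{23}{3} - \frac{170}{3}\right) - 322\right)^{2} = \left(-49 - 322\right)^{2} = \left(-371\right)^{2} = 137641$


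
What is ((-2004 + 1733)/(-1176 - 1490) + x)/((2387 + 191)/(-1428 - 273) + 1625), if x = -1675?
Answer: -7595439579/7362284302 ≈ -1.0317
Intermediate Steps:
((-2004 + 1733)/(-1176 - 1490) + x)/((2387 + 191)/(-1428 - 273) + 1625) = ((-2004 + 1733)/(-1176 - 1490) - 1675)/((2387 + 191)/(-1428 - 273) + 1625) = (-271/(-2666) - 1675)/(2578/(-1701) + 1625) = (-271*(-1/2666) - 1675)/(2578*(-1/1701) + 1625) = (271/2666 - 1675)/(-2578/1701 + 1625) = -4465279/(2666*2761547/1701) = -4465279/2666*1701/2761547 = -7595439579/7362284302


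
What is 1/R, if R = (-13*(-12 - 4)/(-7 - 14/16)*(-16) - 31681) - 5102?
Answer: -63/2290705 ≈ -2.7502e-5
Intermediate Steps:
R = -2290705/63 (R = (-(-208)/(-7 - 14*1/16)*(-16) - 31681) - 5102 = (-(-208)/(-7 - 7/8)*(-16) - 31681) - 5102 = (-(-208)/(-63/8)*(-16) - 31681) - 5102 = (-(-208)*(-8)/63*(-16) - 31681) - 5102 = (-13*128/63*(-16) - 31681) - 5102 = (-1664/63*(-16) - 31681) - 5102 = (26624/63 - 31681) - 5102 = -1969279/63 - 5102 = -2290705/63 ≈ -36360.)
1/R = 1/(-2290705/63) = -63/2290705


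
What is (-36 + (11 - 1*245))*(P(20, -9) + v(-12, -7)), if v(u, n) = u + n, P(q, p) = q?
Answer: -270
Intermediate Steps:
v(u, n) = n + u
(-36 + (11 - 1*245))*(P(20, -9) + v(-12, -7)) = (-36 + (11 - 1*245))*(20 + (-7 - 12)) = (-36 + (11 - 245))*(20 - 19) = (-36 - 234)*1 = -270*1 = -270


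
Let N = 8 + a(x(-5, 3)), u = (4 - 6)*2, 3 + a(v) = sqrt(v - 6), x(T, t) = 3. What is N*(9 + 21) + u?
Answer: 146 + 30*I*sqrt(3) ≈ 146.0 + 51.962*I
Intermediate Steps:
a(v) = -3 + sqrt(-6 + v) (a(v) = -3 + sqrt(v - 6) = -3 + sqrt(-6 + v))
u = -4 (u = -2*2 = -4)
N = 5 + I*sqrt(3) (N = 8 + (-3 + sqrt(-6 + 3)) = 8 + (-3 + sqrt(-3)) = 8 + (-3 + I*sqrt(3)) = 5 + I*sqrt(3) ≈ 5.0 + 1.732*I)
N*(9 + 21) + u = (5 + I*sqrt(3))*(9 + 21) - 4 = (5 + I*sqrt(3))*30 - 4 = (150 + 30*I*sqrt(3)) - 4 = 146 + 30*I*sqrt(3)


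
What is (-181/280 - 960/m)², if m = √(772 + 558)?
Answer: 1032814459/1489600 + 4344*√1330/4655 ≈ 727.38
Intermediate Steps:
m = √1330 ≈ 36.469
(-181/280 - 960/m)² = (-181/280 - 960*√1330/1330)² = (-181*1/280 - 96*√1330/133)² = (-181/280 - 96*√1330/133)²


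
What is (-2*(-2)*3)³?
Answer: 1728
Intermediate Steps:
(-2*(-2)*3)³ = (4*3)³ = 12³ = 1728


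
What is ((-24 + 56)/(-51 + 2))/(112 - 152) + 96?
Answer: 23524/245 ≈ 96.016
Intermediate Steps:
((-24 + 56)/(-51 + 2))/(112 - 152) + 96 = (32/(-49))/(-40) + 96 = (32*(-1/49))*(-1/40) + 96 = -32/49*(-1/40) + 96 = 4/245 + 96 = 23524/245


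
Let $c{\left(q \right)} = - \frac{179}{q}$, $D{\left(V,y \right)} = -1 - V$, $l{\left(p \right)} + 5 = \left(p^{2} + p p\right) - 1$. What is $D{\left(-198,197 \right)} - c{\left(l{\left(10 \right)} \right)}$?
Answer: $\frac{38397}{194} \approx 197.92$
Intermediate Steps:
$l{\left(p \right)} = -6 + 2 p^{2}$ ($l{\left(p \right)} = -5 - \left(1 - p^{2} - p p\right) = -5 + \left(\left(p^{2} + p^{2}\right) - 1\right) = -5 + \left(2 p^{2} - 1\right) = -5 + \left(-1 + 2 p^{2}\right) = -6 + 2 p^{2}$)
$D{\left(-198,197 \right)} - c{\left(l{\left(10 \right)} \right)} = \left(-1 - -198\right) - - \frac{179}{-6 + 2 \cdot 10^{2}} = \left(-1 + 198\right) - - \frac{179}{-6 + 2 \cdot 100} = 197 - - \frac{179}{-6 + 200} = 197 - - \frac{179}{194} = 197 + \frac{179}{194} = \frac{38397}{194}$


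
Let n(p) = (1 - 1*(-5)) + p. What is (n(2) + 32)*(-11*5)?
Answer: -2200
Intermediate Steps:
n(p) = 6 + p (n(p) = (1 + 5) + p = 6 + p)
(n(2) + 32)*(-11*5) = ((6 + 2) + 32)*(-11*5) = (8 + 32)*(-55) = 40*(-55) = -2200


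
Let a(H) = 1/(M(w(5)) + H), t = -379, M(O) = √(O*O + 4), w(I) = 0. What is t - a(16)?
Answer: -6823/18 ≈ -379.06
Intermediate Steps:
M(O) = √(4 + O²) (M(O) = √(O² + 4) = √(4 + O²))
a(H) = 1/(2 + H) (a(H) = 1/(√(4 + 0²) + H) = 1/(√(4 + 0) + H) = 1/(√4 + H) = 1/(2 + H))
t - a(16) = -379 - 1/(2 + 16) = -379 - 1/18 = -6823/18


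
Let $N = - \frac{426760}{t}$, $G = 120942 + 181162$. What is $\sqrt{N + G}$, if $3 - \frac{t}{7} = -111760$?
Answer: $\frac{12 \sqrt{1284060187963931}}{782341} \approx 549.64$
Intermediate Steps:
$t = 782341$ ($t = 21 - -782320 = 21 + 782320 = 782341$)
$G = 302104$
$N = - \frac{426760}{782341} \approx -0.54549$
$\sqrt{N + G} = \sqrt{- \frac{426760}{782341} + 302104} = \sqrt{\frac{236347918704}{782341}} = \frac{12 \sqrt{1284060187963931}}{782341}$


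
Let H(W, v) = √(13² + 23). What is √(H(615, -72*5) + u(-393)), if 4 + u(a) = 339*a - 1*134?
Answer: √(-133365 + 8*√3) ≈ 365.17*I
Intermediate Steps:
u(a) = -138 + 339*a (u(a) = -4 + (339*a - 1*134) = -4 + (339*a - 134) = -4 + (-134 + 339*a) = -138 + 339*a)
H(W, v) = 8*√3 (H(W, v) = √(169 + 23) = √192 = 8*√3)
√(H(615, -72*5) + u(-393)) = √(8*√3 + (-138 + 339*(-393))) = √(8*√3 + (-138 - 133227)) = √(8*√3 - 133365) = √(-133365 + 8*√3)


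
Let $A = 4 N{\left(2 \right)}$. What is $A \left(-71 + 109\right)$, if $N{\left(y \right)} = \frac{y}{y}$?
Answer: $152$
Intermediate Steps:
$N{\left(y \right)} = 1$
$A = 4$ ($A = 4 \cdot 1 = 4$)
$A \left(-71 + 109\right) = 4 \left(-71 + 109\right) = 4 \cdot 38 = 152$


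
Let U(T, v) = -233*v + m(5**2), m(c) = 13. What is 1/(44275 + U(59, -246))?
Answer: 1/101606 ≈ 9.8419e-6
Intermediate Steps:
U(T, v) = 13 - 233*v (U(T, v) = -233*v + 13 = 13 - 233*v)
1/(44275 + U(59, -246)) = 1/(44275 + (13 - 233*(-246))) = 1/(44275 + (13 + 57318)) = 1/(44275 + 57331) = 1/101606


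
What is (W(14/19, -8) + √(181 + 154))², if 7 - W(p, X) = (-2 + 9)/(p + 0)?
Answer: 1365/4 - 5*√335 ≈ 249.73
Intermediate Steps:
W(p, X) = 7 - 7/p (W(p, X) = 7 - (-2 + 9)/(p + 0) = 7 - 7/p)
(W(14/19, -8) + √(181 + 154))² = ((7 - 7/(14/19)) + √(181 + 154))² = ((7 - 7/(14*(1/19))) + √335)² = ((7 - 7/14/19) + √335)² = ((7 - 7*19/14) + √335)² = ((7 - 19/2) + √335)² = (-5/2 + √335)²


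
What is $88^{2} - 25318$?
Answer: $-17574$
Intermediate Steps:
$88^{2} - 25318 = 7744 - 25318 = -17574$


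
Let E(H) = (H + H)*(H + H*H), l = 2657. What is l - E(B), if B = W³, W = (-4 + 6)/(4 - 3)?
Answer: 1505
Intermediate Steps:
W = 2 (W = 2/1 = 2*1 = 2)
B = 8 (B = 2³ = 8)
E(H) = 2*H*(H + H²) (E(H) = (2*H)*(H + H²) = 2*H*(H + H²))
l - E(B) = 2657 - 2*8²*(1 + 8) = 2657 - 2*64*9 = 2657 - 1*1152 = 2657 - 1152 = 1505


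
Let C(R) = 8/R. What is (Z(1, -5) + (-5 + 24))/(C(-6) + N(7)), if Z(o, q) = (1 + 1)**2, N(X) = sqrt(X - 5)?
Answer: 138 + 207*sqrt(2)/2 ≈ 284.37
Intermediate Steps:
N(X) = sqrt(-5 + X)
Z(o, q) = 4 (Z(o, q) = 2**2 = 4)
(Z(1, -5) + (-5 + 24))/(C(-6) + N(7)) = (4 + (-5 + 24))/(8/(-6) + sqrt(-5 + 7)) = (4 + 19)/(8*(-1/6) + sqrt(2)) = 23/(-4/3 + sqrt(2))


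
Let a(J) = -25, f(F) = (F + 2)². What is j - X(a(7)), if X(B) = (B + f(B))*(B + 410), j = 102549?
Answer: -91491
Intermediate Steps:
f(F) = (2 + F)²
X(B) = (410 + B)*(B + (2 + B)²) (X(B) = (B + (2 + B)²)*(B + 410) = (B + (2 + B)²)*(410 + B) = (410 + B)*(B + (2 + B)²))
j - X(a(7)) = 102549 - (1640 + (-25)³ + 415*(-25)² + 2054*(-25)) = 102549 - (1640 - 15625 + 415*625 - 51350) = 102549 - (1640 - 15625 + 259375 - 51350) = 102549 - 1*194040 = 102549 - 194040 = -91491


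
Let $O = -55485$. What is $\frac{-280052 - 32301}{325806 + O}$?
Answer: $- \frac{312353}{270321} \approx -1.1555$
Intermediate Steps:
$\frac{-280052 - 32301}{325806 + O} = \frac{-280052 - 32301}{325806 - 55485} = - \frac{312353}{270321}$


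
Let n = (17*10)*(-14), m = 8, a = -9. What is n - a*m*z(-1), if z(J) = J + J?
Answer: -2524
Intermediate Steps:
z(J) = 2*J
n = -2380 (n = 170*(-14) = -2380)
n - a*m*z(-1) = -2380 - (-9*8)*2*(-1) = -2380 - (-72)*(-2) = -2380 - 1*144 = -2380 - 144 = -2524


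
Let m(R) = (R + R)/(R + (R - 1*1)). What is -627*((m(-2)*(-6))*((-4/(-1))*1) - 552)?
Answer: 1790712/5 ≈ 3.5814e+5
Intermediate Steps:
m(R) = 2*R/(-1 + 2*R) (m(R) = (2*R)/(R + (R - 1)) = (2*R)/(R + (-1 + R)) = (2*R)/(-1 + 2*R) = 2*R/(-1 + 2*R))
-627*((m(-2)*(-6))*((-4/(-1))*1) - 552) = -627*(((2*(-2)/(-1 + 2*(-2)))*(-6))*((-4/(-1))*1) - 552) = -627*(((2*(-2)/(-1 - 4))*(-6))*(-1*(-4)*1) - 552) = -627*(((2*(-2)/(-5))*(-6))*(4*1) - 552) = -627*(((2*(-2)*(-⅕))*(-6))*4 - 552) = -627*(((⅘)*(-6))*4 - 552) = -627*(-24/5*4 - 552) = -627*(-96/5 - 552) = -627*(-2856/5) = 1790712/5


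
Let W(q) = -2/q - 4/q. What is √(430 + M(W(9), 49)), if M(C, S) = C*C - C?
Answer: 2*√970/3 ≈ 20.763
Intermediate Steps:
W(q) = -6/q
M(C, S) = C² - C
√(430 + M(W(9), 49)) = √(430 + (-6/9)*(-1 - 6/9)) = √(430 + (-6*⅑)*(-1 - 6*⅑)) = √(430 - 2*(-1 - ⅔)/3) = √(430 - ⅔*(-5/3)) = √(430 + 10/9) = √(3880/9) = 2*√970/3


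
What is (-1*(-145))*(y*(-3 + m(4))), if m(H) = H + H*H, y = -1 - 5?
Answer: -14790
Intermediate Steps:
y = -6
m(H) = H + H**2
(-1*(-145))*(y*(-3 + m(4))) = (-1*(-145))*(-6*(-3 + 4*(1 + 4))) = 145*(-6*(-3 + 4*5)) = 145*(-6*(-3 + 20)) = 145*(-6*17) = 145*(-102) = -14790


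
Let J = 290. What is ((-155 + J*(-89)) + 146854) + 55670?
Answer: 176559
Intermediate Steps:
((-155 + J*(-89)) + 146854) + 55670 = ((-155 + 290*(-89)) + 146854) + 55670 = ((-155 - 25810) + 146854) + 55670 = (-25965 + 146854) + 55670 = 120889 + 55670 = 176559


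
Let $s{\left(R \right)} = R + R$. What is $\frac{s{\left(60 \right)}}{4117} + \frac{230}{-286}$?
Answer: $- \frac{456295}{588731} \approx -0.77505$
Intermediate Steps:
$s{\left(R \right)} = 2 R$
$\frac{s{\left(60 \right)}}{4117} + \frac{230}{-286} = \frac{2 \cdot 60}{4117} + \frac{230}{-286} = 120 \cdot \frac{1}{4117} + 230 \left(- \frac{1}{286}\right) = \frac{120}{4117} - \frac{115}{143} = - \frac{456295}{588731}$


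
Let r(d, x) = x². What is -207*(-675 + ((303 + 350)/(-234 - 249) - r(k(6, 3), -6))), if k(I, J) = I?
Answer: 1032198/7 ≈ 1.4746e+5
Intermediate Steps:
-207*(-675 + ((303 + 350)/(-234 - 249) - r(k(6, 3), -6))) = -207*(-675 + ((303 + 350)/(-234 - 249) - 1*(-6)²)) = -207*(-675 + (653/(-483) - 1*36)) = -207*(-675 + (653*(-1/483) - 36)) = -207*(-675 + (-653/483 - 36)) = -207*(-675 - 18041/483) = -207*(-344066/483) = 1032198/7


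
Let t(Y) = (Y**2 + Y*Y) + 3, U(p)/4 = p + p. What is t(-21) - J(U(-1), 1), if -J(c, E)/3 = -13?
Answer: 846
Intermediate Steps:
U(p) = 8*p (U(p) = 4*(p + p) = 4*(2*p) = 8*p)
J(c, E) = 39 (J(c, E) = -3*(-13) = 39)
t(Y) = 3 + 2*Y**2 (t(Y) = (Y**2 + Y**2) + 3 = 2*Y**2 + 3 = 3 + 2*Y**2)
t(-21) - J(U(-1), 1) = (3 + 2*(-21)**2) - 1*39 = (3 + 2*441) - 39 = (3 + 882) - 39 = 885 - 39 = 846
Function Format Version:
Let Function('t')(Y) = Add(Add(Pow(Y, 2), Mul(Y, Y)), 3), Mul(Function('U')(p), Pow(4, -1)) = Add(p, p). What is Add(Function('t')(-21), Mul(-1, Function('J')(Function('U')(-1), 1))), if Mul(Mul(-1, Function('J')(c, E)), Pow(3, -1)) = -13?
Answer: 846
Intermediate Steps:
Function('U')(p) = Mul(8, p) (Function('U')(p) = Mul(4, Add(p, p)) = Mul(4, Mul(2, p)) = Mul(8, p))
Function('J')(c, E) = 39 (Function('J')(c, E) = Mul(-3, -13) = 39)
Function('t')(Y) = Add(3, Mul(2, Pow(Y, 2))) (Function('t')(Y) = Add(Add(Pow(Y, 2), Pow(Y, 2)), 3) = Add(Mul(2, Pow(Y, 2)), 3) = Add(3, Mul(2, Pow(Y, 2))))
Add(Function('t')(-21), Mul(-1, Function('J')(Function('U')(-1), 1))) = Add(Add(3, Mul(2, Pow(-21, 2))), Mul(-1, 39)) = Add(Add(3, Mul(2, 441)), -39) = Add(Add(3, 882), -39) = Add(885, -39) = 846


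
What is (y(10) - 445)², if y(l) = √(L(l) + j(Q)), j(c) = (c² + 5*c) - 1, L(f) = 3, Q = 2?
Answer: 194481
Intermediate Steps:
j(c) = -1 + c² + 5*c
y(l) = 4 (y(l) = √(3 + (-1 + 2² + 5*2)) = √(3 + (-1 + 4 + 10)) = √(3 + 13) = √16 = 4)
(y(10) - 445)² = (4 - 445)² = (-441)² = 194481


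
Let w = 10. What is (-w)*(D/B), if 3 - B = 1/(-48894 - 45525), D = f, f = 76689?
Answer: -36204493455/141629 ≈ -2.5563e+5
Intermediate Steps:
D = 76689
B = 283258/94419 (B = 3 - 1/(-48894 - 45525) = 3 - 1/(-94419) = 3 - 1*(-1/94419) = 3 + 1/94419 = 283258/94419 ≈ 3.0000)
(-w)*(D/B) = (-1*10)*(76689/(283258/94419)) = -766890*94419/283258 = -10*7240898691/283258 = -36204493455/141629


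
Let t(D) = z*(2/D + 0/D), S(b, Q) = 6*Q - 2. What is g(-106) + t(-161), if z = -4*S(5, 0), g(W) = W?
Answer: -17082/161 ≈ -106.10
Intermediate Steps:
S(b, Q) = -2 + 6*Q
z = 8 (z = -4*(-2 + 6*0) = -4*(-2 + 0) = -4*(-2) = 8)
t(D) = 16/D (t(D) = 8*(2/D + 0/D) = 8*(2/D + 0) = 8*(2/D) = 16/D)
g(-106) + t(-161) = -106 + 16/(-161) = -106 + 16*(-1/161) = -106 - 16/161 = -17082/161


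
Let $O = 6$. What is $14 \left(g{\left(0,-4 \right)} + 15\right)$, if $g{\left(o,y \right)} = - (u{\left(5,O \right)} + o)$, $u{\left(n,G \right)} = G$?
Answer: $126$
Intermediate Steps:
$g{\left(o,y \right)} = -6 - o$ ($g{\left(o,y \right)} = - (6 + o) = -6 - o$)
$14 \left(g{\left(0,-4 \right)} + 15\right) = 14 \left(\left(-6 - 0\right) + 15\right) = 14 \left(\left(-6 + 0\right) + 15\right) = 14 \left(-6 + 15\right) = 14 \cdot 9 = 126$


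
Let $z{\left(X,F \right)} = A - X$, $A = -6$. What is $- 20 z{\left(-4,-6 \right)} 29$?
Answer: $1160$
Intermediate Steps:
$z{\left(X,F \right)} = -6 - X$
$- 20 z{\left(-4,-6 \right)} 29 = - 20 \left(-6 - -4\right) 29 = - 20 \left(-6 + 4\right) 29 = \left(-20\right) \left(-2\right) 29 = 40 \cdot 29 = 1160$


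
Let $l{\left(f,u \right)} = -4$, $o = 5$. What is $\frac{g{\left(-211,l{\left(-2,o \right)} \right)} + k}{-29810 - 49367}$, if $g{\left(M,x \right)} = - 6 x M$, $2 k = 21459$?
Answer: $- \frac{11331}{158354} \approx -0.071555$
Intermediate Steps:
$k = \frac{21459}{2}$ ($k = \frac{1}{2} \cdot 21459 = \frac{21459}{2} \approx 10730.0$)
$g{\left(M,x \right)} = - 6 M x$
$\frac{g{\left(-211,l{\left(-2,o \right)} \right)} + k}{-29810 - 49367} = \frac{\left(-6\right) \left(-211\right) \left(-4\right) + \frac{21459}{2}}{-29810 - 49367} = \frac{-5064 + \frac{21459}{2}}{-79177} = \frac{11331}{2} \left(- \frac{1}{79177}\right) = - \frac{11331}{158354}$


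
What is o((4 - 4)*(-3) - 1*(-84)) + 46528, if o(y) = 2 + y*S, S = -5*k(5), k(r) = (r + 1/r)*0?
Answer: 46530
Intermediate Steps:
k(r) = 0
S = 0 (S = -5*0 = 0)
o(y) = 2 (o(y) = 2 + y*0 = 2 + 0 = 2)
o((4 - 4)*(-3) - 1*(-84)) + 46528 = 2 + 46528 = 46530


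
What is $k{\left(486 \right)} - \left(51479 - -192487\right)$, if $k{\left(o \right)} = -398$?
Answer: $-244364$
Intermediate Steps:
$k{\left(486 \right)} - \left(51479 - -192487\right) = -398 - \left(51479 - -192487\right) = -398 - \left(51479 + 192487\right) = -398 - 243966 = -244364$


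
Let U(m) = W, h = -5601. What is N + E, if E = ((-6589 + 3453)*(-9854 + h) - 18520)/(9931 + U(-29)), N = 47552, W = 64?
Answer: 104746120/1999 ≈ 52399.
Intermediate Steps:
U(m) = 64
E = 9689672/1999 (E = ((-6589 + 3453)*(-9854 - 5601) - 18520)/(9931 + 64) = (-3136*(-15455) - 18520)/9995 = (48466880 - 18520)*(1/9995) = 48448360*(1/9995) = 9689672/1999 ≈ 4847.3)
N + E = 47552 + 9689672/1999 = 104746120/1999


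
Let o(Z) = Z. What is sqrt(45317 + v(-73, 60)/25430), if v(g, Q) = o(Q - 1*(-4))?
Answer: sqrt(7326455310205)/12715 ≈ 212.88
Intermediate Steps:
v(g, Q) = 4 + Q (v(g, Q) = Q - 1*(-4) = Q + 4 = 4 + Q)
sqrt(45317 + v(-73, 60)/25430) = sqrt(45317 + (4 + 60)/25430) = sqrt(45317 + 64*(1/25430)) = sqrt(45317 + 32/12715) = sqrt(576205687/12715) = sqrt(7326455310205)/12715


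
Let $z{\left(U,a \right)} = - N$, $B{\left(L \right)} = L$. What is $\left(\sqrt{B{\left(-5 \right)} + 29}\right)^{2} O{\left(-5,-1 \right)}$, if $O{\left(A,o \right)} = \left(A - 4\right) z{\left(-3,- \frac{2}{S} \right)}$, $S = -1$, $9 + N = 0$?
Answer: $-1944$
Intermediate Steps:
$N = -9$ ($N = -9 + 0 = -9$)
$z{\left(U,a \right)} = 9$ ($z{\left(U,a \right)} = \left(-1\right) \left(-9\right) = 9$)
$O{\left(A,o \right)} = -36 + 9 A$ ($O{\left(A,o \right)} = \left(A - 4\right) 9 = \left(-4 + A\right) 9 = -36 + 9 A$)
$\left(\sqrt{B{\left(-5 \right)} + 29}\right)^{2} O{\left(-5,-1 \right)} = \left(\sqrt{-5 + 29}\right)^{2} \left(-36 + 9 \left(-5\right)\right) = \left(\sqrt{24}\right)^{2} \left(-36 - 45\right) = \left(2 \sqrt{6}\right)^{2} \left(-81\right) = 24 \left(-81\right) = -1944$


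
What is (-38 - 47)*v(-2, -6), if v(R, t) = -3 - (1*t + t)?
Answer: -765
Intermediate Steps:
v(R, t) = -3 - 2*t (v(R, t) = -3 - (t + t) = -3 - 2*t)
(-38 - 47)*v(-2, -6) = (-38 - 47)*(-3 - 2*(-6)) = -85*(-3 + 12) = -85*9 = -765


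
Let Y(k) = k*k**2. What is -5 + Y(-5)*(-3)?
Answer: 370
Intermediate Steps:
Y(k) = k**3
-5 + Y(-5)*(-3) = -5 + (-5)**3*(-3) = -5 - 125*(-3) = -5 + 375 = 370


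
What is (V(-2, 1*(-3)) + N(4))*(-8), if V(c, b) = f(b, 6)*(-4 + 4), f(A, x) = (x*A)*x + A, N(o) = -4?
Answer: 32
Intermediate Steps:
f(A, x) = A + A*x**2 (f(A, x) = (A*x)*x + A = A*x**2 + A = A + A*x**2)
V(c, b) = 0 (V(c, b) = (b*(1 + 6**2))*(-4 + 4) = (b*(1 + 36))*0 = (b*37)*0 = (37*b)*0 = 0)
(V(-2, 1*(-3)) + N(4))*(-8) = (0 - 4)*(-8) = -4*(-8) = 32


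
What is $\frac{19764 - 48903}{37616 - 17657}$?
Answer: $- \frac{9713}{6653} \approx -1.4599$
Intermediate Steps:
$\frac{19764 - 48903}{37616 - 17657} = - \frac{29139}{19959} = \left(-29139\right) \frac{1}{19959} = - \frac{9713}{6653}$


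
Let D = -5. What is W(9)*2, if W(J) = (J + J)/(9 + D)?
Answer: 9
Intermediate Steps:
W(J) = J/2 (W(J) = (J + J)/(9 - 5) = (2*J)/4 = (2*J)*(¼) = J/2)
W(9)*2 = ((½)*9)*2 = (9/2)*2 = 9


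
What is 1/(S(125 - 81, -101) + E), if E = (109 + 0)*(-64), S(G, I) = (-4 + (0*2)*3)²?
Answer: -1/6960 ≈ -0.00014368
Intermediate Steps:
S(G, I) = 16 (S(G, I) = (-4 + 0*3)² = (-4 + 0)² = (-4)² = 16)
E = -6976 (E = 109*(-64) = -6976)
1/(S(125 - 81, -101) + E) = 1/(16 - 6976) = 1/(-6960) = -1/6960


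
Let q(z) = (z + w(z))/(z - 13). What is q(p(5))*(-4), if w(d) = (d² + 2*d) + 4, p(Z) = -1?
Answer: 4/7 ≈ 0.57143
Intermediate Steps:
w(d) = 4 + d² + 2*d
q(z) = (4 + z² + 3*z)/(-13 + z) (q(z) = (z + (4 + z² + 2*z))/(z - 13) = (4 + z² + 3*z)/(-13 + z))
q(p(5))*(-4) = ((4 + (-1)² + 3*(-1))/(-13 - 1))*(-4) = ((4 + 1 - 3)/(-14))*(-4) = -1/14*2*(-4) = -⅐*(-4) = 4/7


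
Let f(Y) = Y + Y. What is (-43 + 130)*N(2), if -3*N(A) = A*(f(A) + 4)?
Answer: -464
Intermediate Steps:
f(Y) = 2*Y
N(A) = -A*(4 + 2*A)/3 (N(A) = -A*(2*A + 4)/3 = -A*(4 + 2*A)/3)
(-43 + 130)*N(2) = (-43 + 130)*(-⅔*2*(2 + 2)) = 87*(-⅔*2*4) = 87*(-16/3) = -464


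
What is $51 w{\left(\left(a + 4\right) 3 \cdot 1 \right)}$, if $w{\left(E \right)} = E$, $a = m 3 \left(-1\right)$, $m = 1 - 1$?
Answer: $612$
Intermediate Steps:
$m = 0$ ($m = 1 - 1 = 0$)
$a = 0$ ($a = 0 \cdot 3 \left(-1\right) = 0 \left(-1\right) = 0$)
$51 w{\left(\left(a + 4\right) 3 \cdot 1 \right)} = 51 \left(0 + 4\right) 3 \cdot 1 = 51 \cdot 4 \cdot 3 \cdot 1 = 51 \cdot 12 \cdot 1 = 51 \cdot 12 = 612$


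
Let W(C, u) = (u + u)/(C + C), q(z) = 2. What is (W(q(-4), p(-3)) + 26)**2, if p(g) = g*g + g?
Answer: 841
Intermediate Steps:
p(g) = g + g**2 (p(g) = g**2 + g = g + g**2)
W(C, u) = u/C (W(C, u) = (2*u)/((2*C)) = (2*u)*(1/(2*C)) = u/C)
(W(q(-4), p(-3)) + 26)**2 = (-3*(1 - 3)/2 + 26)**2 = (-3*(-2)*(1/2) + 26)**2 = (6*(1/2) + 26)**2 = (3 + 26)**2 = 29**2 = 841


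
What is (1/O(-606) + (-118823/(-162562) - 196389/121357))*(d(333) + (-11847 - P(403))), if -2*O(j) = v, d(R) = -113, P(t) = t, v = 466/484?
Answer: 168472141725114981/4596632535722 ≈ 36651.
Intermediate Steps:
v = 233/242 (v = 466*(1/484) = 233/242 ≈ 0.96281)
O(j) = -233/484 (O(j) = -½*233/242 = -233/484)
(1/O(-606) + (-118823/(-162562) - 196389/121357))*(d(333) + (-11847 - P(403))) = (1/(-233/484) + (-118823/(-162562) - 196389/121357))*(-113 + (-11847 - 1*403)) = (-484/233 + (-118823*(-1/162562) - 196389*1/121357))*(-113 + (-11847 - 403)) = (-484/233 + (118823/162562 - 196389/121357))*(-113 - 12250) = (-484/233 - 17505385807/19728036634)*(-12363) = -13627124623887/4596632535722*(-12363) = 168472141725114981/4596632535722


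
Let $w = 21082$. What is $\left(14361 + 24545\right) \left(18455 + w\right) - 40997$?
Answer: $1538185525$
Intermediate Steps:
$\left(14361 + 24545\right) \left(18455 + w\right) - 40997 = \left(14361 + 24545\right) \left(18455 + 21082\right) - 40997 = 38906 \cdot 39537 - 40997 = 1538226522 - 40997 = 1538185525$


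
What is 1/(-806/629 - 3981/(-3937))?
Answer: -2476373/669173 ≈ -3.7006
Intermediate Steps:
1/(-806/629 - 3981/(-3937)) = 1/(-806*1/629 - 3981*(-1/3937)) = 1/(-806/629 + 3981/3937) = 1/(-669173/2476373) = -2476373/669173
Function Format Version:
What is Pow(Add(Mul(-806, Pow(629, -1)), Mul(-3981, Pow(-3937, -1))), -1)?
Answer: Rational(-2476373, 669173) ≈ -3.7006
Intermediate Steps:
Pow(Add(Mul(-806, Pow(629, -1)), Mul(-3981, Pow(-3937, -1))), -1) = Pow(Add(Mul(-806, Rational(1, 629)), Mul(-3981, Rational(-1, 3937))), -1) = Pow(Add(Rational(-806, 629), Rational(3981, 3937)), -1) = Pow(Rational(-669173, 2476373), -1) = Rational(-2476373, 669173)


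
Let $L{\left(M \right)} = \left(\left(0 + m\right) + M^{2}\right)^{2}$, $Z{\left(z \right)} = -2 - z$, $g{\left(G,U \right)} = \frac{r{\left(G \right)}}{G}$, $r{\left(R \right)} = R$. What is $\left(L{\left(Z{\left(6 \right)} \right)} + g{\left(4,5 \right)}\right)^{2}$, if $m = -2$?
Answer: $14784025$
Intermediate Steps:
$g{\left(G,U \right)} = 1$ ($g{\left(G,U \right)} = \frac{G}{G} = 1$)
$L{\left(M \right)} = \left(-2 + M^{2}\right)^{2}$ ($L{\left(M \right)} = \left(\left(0 - 2\right) + M^{2}\right)^{2} = \left(-2 + M^{2}\right)^{2}$)
$\left(L{\left(Z{\left(6 \right)} \right)} + g{\left(4,5 \right)}\right)^{2} = \left(\left(-2 + \left(-2 - 6\right)^{2}\right)^{2} + 1\right)^{2} = \left(\left(-2 + \left(-8\right)^{2}\right)^{2} + 1\right)^{2} = \left(\left(-2 + 64\right)^{2} + 1\right)^{2} = \left(62^{2} + 1\right)^{2} = \left(3844 + 1\right)^{2} = 3845^{2} = 14784025$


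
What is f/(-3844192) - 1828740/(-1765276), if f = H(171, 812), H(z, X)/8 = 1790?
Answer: 109449201965/106032185578 ≈ 1.0322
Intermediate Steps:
H(z, X) = 14320 (H(z, X) = 8*1790 = 14320)
f = 14320
f/(-3844192) - 1828740/(-1765276) = 14320/(-3844192) - 1828740/(-1765276) = 14320*(-1/3844192) - 1828740*(-1/1765276) = -895/240262 + 457185/441319 = 109449201965/106032185578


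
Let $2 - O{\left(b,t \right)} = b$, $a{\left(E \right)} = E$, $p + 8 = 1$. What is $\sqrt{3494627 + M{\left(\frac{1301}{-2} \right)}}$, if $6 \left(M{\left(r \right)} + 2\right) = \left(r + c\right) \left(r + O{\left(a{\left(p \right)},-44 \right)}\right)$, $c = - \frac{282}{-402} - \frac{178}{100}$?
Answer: $\frac{\sqrt{1600009602378}}{670} \approx 1887.9$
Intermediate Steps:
$p = -7$ ($p = -8 + 1 = -7$)
$O{\left(b,t \right)} = 2 - b$
$c = - \frac{3613}{3350}$ ($c = \left(-282\right) \left(- \frac{1}{402}\right) - \frac{89}{50} = \frac{47}{67} - \frac{89}{50} = - \frac{3613}{3350} \approx -1.0785$)
$M{\left(r \right)} = -2 + \frac{\left(9 + r\right) \left(- \frac{3613}{3350} + r\right)}{6}$ ($M{\left(r \right)} = -2 + \frac{\left(r - \frac{3613}{3350}\right) \left(r + \left(2 - -7\right)\right)}{6} = -2 + \frac{\left(- \frac{3613}{3350} + r\right) \left(r + \left(2 + 7\right)\right)}{6} = -2 + \frac{\left(- \frac{3613}{3350} + r\right) \left(r + 9\right)}{6} = -2 + \frac{\left(- \frac{3613}{3350} + r\right) \left(9 + r\right)}{6} = -2 + \frac{\left(9 + r\right) \left(- \frac{3613}{3350} + r\right)}{6}$)
$\sqrt{3494627 + M{\left(\frac{1301}{-2} \right)}} = \sqrt{3494627 + \left(- \frac{24239}{6700} + \frac{\left(\frac{1301}{-2}\right)^{2}}{6} + \frac{26537 \frac{1301}{-2}}{20100}\right)} = \sqrt{3494627 + \left(- \frac{24239}{6700} + \frac{\left(1301 \left(- \frac{1}{2}\right)\right)^{2}}{6} + \frac{26537 \cdot 1301 \left(- \frac{1}{2}\right)}{20100}\right)} = \sqrt{3494627 + \left(- \frac{24239}{6700} + \frac{\left(- \frac{1301}{2}\right)^{2}}{6} + \frac{26537}{20100} \left(- \frac{1301}{2}\right)\right)} = \sqrt{3494627 - - \frac{233369717}{3350}} = \sqrt{3494627 + \frac{233369717}{3350}} = \sqrt{\frac{11940370167}{3350}} = \frac{\sqrt{1600009602378}}{670}$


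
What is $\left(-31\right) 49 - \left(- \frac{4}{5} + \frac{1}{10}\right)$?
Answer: $- \frac{15183}{10} \approx -1518.3$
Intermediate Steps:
$\left(-31\right) 49 - \left(- \frac{4}{5} + \frac{1}{10}\right) = -1519 - - \frac{7}{10} = -1519 + \left(- \frac{1}{10} + \frac{4}{5}\right) = -1519 + \frac{7}{10} = - \frac{15183}{10}$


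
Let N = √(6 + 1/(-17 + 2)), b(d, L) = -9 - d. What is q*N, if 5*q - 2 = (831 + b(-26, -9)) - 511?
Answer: 113*√1335/25 ≈ 165.15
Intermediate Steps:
N = √1335/15 (N = √(6 + 1/(-15)) = √(6 - 1/15) = √(89/15) = √1335/15 ≈ 2.4358)
q = 339/5 (q = ⅖ + ((831 + (-9 - 1*(-26))) - 511)/5 = ⅖ + ((831 + (-9 + 26)) - 511)/5 = ⅖ + ((831 + 17) - 511)/5 = ⅖ + (848 - 511)/5 = ⅖ + (⅕)*337 = ⅖ + 337/5 = 339/5 ≈ 67.800)
q*N = 339*(√1335/15)/5 = 113*√1335/25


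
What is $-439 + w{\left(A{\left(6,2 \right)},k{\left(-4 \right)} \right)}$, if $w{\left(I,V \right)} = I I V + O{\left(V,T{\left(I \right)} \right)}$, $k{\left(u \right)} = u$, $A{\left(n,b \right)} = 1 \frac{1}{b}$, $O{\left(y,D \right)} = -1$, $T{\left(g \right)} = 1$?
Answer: $-441$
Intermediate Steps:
$A{\left(n,b \right)} = \frac{1}{b}$
$w{\left(I,V \right)} = -1 + V I^{2}$ ($w{\left(I,V \right)} = I I V - 1 = I^{2} V - 1 = V I^{2} - 1 = -1 + V I^{2}$)
$-439 + w{\left(A{\left(6,2 \right)},k{\left(-4 \right)} \right)} = -439 - \left(1 + 4 \left(\frac{1}{2}\right)^{2}\right) = -439 - \left(1 + \frac{4}{4}\right) = -439 - 2 = -441$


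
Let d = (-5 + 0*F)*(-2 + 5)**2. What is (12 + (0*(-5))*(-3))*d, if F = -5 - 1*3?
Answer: -540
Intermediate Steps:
F = -8 (F = -5 - 3 = -8)
d = -45 (d = (-5 + 0*(-8))*(-2 + 5)**2 = (-5 + 0)*3**2 = -5*9 = -45)
(12 + (0*(-5))*(-3))*d = (12 + (0*(-5))*(-3))*(-45) = (12 + 0*(-3))*(-45) = (12 + 0)*(-45) = 12*(-45) = -540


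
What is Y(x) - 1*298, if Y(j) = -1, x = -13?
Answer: -299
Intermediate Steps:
Y(x) - 1*298 = -1 - 1*298 = -1 - 298 = -299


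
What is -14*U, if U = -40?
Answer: 560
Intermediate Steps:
-14*U = -14*(-40) = 560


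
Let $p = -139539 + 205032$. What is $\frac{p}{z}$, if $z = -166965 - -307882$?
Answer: $\frac{65493}{140917} \approx 0.46476$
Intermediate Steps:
$p = 65493$
$z = 140917$ ($z = -166965 + 307882 = 140917$)
$\frac{p}{z} = \frac{65493}{140917}$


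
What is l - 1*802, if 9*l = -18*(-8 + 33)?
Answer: -852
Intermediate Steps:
l = -50 (l = (-18*(-8 + 33))/9 = (-18*25)/9 = (⅑)*(-450) = -50)
l - 1*802 = -50 - 1*802 = -50 - 802 = -852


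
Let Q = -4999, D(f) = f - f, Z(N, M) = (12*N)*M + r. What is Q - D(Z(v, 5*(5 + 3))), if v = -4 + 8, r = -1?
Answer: -4999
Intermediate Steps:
v = 4
Z(N, M) = -1 + 12*M*N (Z(N, M) = (12*N)*M - 1 = 12*M*N - 1 = -1 + 12*M*N)
D(f) = 0
Q - D(Z(v, 5*(5 + 3))) = -4999 - 1*0 = -4999 + 0 = -4999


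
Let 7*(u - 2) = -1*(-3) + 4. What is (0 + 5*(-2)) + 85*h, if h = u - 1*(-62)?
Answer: 5515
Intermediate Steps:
u = 3 (u = 2 + (-1*(-3) + 4)/7 = 2 + (3 + 4)/7 = 2 + (1/7)*7 = 2 + 1 = 3)
h = 65 (h = 3 - 1*(-62) = 3 + 62 = 65)
(0 + 5*(-2)) + 85*h = (0 + 5*(-2)) + 85*65 = (0 - 10) + 5525 = -10 + 5525 = 5515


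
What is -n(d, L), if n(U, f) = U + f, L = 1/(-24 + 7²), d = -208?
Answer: 5199/25 ≈ 207.96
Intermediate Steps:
L = 1/25 (L = 1/(-24 + 49) = 1/25 ≈ 0.040000)
-n(d, L) = -(-208 + 1/25) = -1*(-5199/25) = 5199/25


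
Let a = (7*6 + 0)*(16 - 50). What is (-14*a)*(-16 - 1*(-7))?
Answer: -179928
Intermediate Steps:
a = -1428 (a = (42 + 0)*(-34) = 42*(-34) = -1428)
(-14*a)*(-16 - 1*(-7)) = (-14*(-1428))*(-16 - 1*(-7)) = 19992*(-16 + 7) = 19992*(-9) = -179928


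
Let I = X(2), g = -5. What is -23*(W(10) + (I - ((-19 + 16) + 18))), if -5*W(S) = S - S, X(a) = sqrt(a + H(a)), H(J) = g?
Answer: 345 - 23*I*sqrt(3) ≈ 345.0 - 39.837*I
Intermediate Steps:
H(J) = -5
X(a) = sqrt(-5 + a) (X(a) = sqrt(a - 5) = sqrt(-5 + a))
I = I*sqrt(3) (I = sqrt(-5 + 2) = sqrt(-3) = I*sqrt(3) ≈ 1.732*I)
W(S) = 0 (W(S) = -(S - S)/5 = -1/5*0 = 0)
-23*(W(10) + (I - ((-19 + 16) + 18))) = -23*(0 + (I*sqrt(3) - ((-19 + 16) + 18))) = -23*(0 + (I*sqrt(3) - (-3 + 18))) = -23*(0 + (I*sqrt(3) - 1*15)) = -23*(0 + (I*sqrt(3) - 15)) = -23*(0 + (-15 + I*sqrt(3))) = -23*(-15 + I*sqrt(3)) = 345 - 23*I*sqrt(3)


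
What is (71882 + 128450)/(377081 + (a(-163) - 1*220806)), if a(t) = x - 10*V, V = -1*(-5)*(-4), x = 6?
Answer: 200332/156481 ≈ 1.2802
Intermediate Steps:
V = -20 (V = 5*(-4) = -20)
a(t) = 206 (a(t) = 6 - 10*(-20) = 6 + 200 = 206)
(71882 + 128450)/(377081 + (a(-163) - 1*220806)) = (71882 + 128450)/(377081 + (206 - 1*220806)) = 200332/(377081 + (206 - 220806)) = 200332/(377081 - 220600) = 200332/156481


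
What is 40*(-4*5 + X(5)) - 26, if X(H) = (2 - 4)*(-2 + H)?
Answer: -1066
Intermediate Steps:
X(H) = 4 - 2*H (X(H) = -2*(-2 + H) = 4 - 2*H)
40*(-4*5 + X(5)) - 26 = 40*(-4*5 + (4 - 2*5)) - 26 = 40*(-20 + (4 - 10)) - 26 = 40*(-20 - 6) - 26 = 40*(-26) - 26 = -1040 - 26 = -1066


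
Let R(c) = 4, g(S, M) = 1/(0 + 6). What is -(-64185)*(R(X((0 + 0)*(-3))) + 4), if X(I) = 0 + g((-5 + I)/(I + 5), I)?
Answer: 513480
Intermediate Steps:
g(S, M) = ⅙ (g(S, M) = 1/6 = ⅙)
X(I) = ⅙ (X(I) = 0 + ⅙ = ⅙)
-(-64185)*(R(X((0 + 0)*(-3))) + 4) = -(-64185)*(4 + 4) = -(-64185)*8 = -12837*(-40) = 513480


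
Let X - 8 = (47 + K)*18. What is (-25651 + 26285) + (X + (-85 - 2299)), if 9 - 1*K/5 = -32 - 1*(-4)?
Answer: 2434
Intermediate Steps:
K = 185 (K = 45 - 5*(-32 - 1*(-4)) = 45 - 5*(-32 + 4) = 45 - 5*(-28) = 45 + 140 = 185)
X = 4184 (X = 8 + (47 + 185)*18 = 8 + 232*18 = 8 + 4176 = 4184)
(-25651 + 26285) + (X + (-85 - 2299)) = (-25651 + 26285) + (4184 + (-85 - 2299)) = 634 + (4184 - 2384) = 634 + 1800 = 2434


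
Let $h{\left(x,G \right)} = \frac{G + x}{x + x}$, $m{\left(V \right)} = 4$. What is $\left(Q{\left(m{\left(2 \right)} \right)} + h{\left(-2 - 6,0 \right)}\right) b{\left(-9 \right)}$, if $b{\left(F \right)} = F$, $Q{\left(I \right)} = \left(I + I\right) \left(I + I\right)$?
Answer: $- \frac{1161}{2} \approx -580.5$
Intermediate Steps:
$Q{\left(I \right)} = 4 I^{2}$ ($Q{\left(I \right)} = 2 I 2 I = 4 I^{2}$)
$h{\left(x,G \right)} = \frac{G + x}{2 x}$
$\left(Q{\left(m{\left(2 \right)} \right)} + h{\left(-2 - 6,0 \right)}\right) b{\left(-9 \right)} = \left(4 \cdot 4^{2} + \frac{0 - 8}{2 \left(-2 - 6\right)}\right) \left(-9\right) = \left(4 \cdot 16 + \frac{0 - 8}{2 \left(-8\right)}\right) \left(-9\right) = \left(64 + \frac{1}{2} \left(- \frac{1}{8}\right) \left(-8\right)\right) \left(-9\right) = \left(64 + \frac{1}{2}\right) \left(-9\right) = \frac{129}{2} \left(-9\right) = - \frac{1161}{2}$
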